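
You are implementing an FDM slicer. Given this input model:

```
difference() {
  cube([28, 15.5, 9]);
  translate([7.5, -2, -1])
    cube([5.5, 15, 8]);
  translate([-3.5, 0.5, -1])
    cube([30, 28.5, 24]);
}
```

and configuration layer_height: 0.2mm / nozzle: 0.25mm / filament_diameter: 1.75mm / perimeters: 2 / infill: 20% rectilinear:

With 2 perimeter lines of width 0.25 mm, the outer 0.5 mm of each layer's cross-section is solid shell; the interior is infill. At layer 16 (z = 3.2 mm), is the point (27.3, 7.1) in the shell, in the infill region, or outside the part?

At z = 3.2 mm: the cube is present — its section is the full 28×15.5 rectangle; the cube at (7.5, -2) (footprint 5.5×15) is included at this height; the cube at (-3.5, 0.5) (footprint 30×28.5) is included at this height; Taking the first minus the rest: starting from the 28×15.5 cube, the 5.5×15 cube at (7.5, -2) partially overlaps it — only the 71.50 mm² overlap (of its 82.50 mm²) is removed, clipping the outline; the 30×28.5 cube at (-3.5, 0.5) partially overlaps it — only the 328.75 mm² overlap (of its 855.00 mm²) is removed, clipping the outline — 2 connected regions. Overall, the cross-section has 2 separate islands. The nearest boundary edge runs (28.00, 15.50)→(28.00, 0.00); distance from the point to it = 0.70 mm. (Shell/infill is judged within the island containing the point — the largest one.) The point is inside the cross-section and 0.70 mm from the nearest boundary — more than the 0.5 mm shell width (2 × 0.25), so it's in the infill interior.

infill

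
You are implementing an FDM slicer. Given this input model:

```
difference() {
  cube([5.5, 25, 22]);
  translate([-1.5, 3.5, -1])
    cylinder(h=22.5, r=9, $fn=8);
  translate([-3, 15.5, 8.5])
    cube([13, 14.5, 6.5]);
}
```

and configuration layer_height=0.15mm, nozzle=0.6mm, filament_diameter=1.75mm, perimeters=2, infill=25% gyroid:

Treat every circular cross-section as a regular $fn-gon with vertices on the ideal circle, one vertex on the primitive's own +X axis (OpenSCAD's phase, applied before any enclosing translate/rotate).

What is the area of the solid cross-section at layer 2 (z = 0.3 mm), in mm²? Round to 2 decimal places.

78.84 mm²

At z = 0.3 mm: the cube is present — its section is the full 5.5×25 rectangle (area 137.50 mm²); the r=9 cylinder at (-1.5, 3.5) contributes a regular 8-gon of circumradius 9 (area = (8/2)·9.000²·sin(360°/8) = 229.10 mm²); the cube at (-3, 15.5) is absent (z outside [8.5, 15]); Taking the first minus the rest: starting from the 5.5×25 cube (137.50 mm²), the r=9 cylinder at (-1.5, 3.5) partially overlaps it — only the 58.66 mm² overlap (of its 229.10 mm²) is removed, clipping the outline — area = 78.84 mm². Overall, the cross-section is a single solid region. Net area = 78.84 mm².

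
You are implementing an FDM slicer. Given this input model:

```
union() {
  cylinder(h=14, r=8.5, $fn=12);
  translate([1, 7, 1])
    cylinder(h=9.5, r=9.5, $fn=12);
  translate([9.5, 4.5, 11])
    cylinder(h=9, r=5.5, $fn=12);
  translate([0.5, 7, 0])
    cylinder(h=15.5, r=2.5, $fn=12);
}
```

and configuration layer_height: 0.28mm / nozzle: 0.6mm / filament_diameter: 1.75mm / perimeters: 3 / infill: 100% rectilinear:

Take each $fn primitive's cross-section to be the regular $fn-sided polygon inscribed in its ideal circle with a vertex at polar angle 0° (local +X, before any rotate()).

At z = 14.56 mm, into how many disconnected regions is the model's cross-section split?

At z = 14.56 mm: the cylinder is not intersected at this z (z outside [0, 14]); the cylinder at (1, 7) does not reach this height (z outside [1, 10.5]); the cylinder at (9.5, 4.5): section is a regular 12-gon, circumradius r=5.5; the cylinder at (0.5, 7): section is a regular 12-gon, circumradius r=2.5; Combining (union): the 2 present regions are separate (no shared area or edge), so areas and boundary lengths simply add and each stays a separate island — 2 connected regions. The result has 2 disconnected regions.

2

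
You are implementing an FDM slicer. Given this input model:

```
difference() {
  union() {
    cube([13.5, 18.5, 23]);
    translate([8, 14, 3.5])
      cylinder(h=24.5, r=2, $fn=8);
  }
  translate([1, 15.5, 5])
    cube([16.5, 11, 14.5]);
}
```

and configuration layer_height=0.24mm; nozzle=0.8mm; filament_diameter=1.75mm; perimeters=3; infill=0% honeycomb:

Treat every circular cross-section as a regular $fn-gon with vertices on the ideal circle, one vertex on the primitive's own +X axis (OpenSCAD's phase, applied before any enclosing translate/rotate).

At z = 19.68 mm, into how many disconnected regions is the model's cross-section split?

At z = 19.68 mm: the cube is present — its section is the full 13.5×18.5 rectangle; the r=2 cylinder at (8, 14) gives a regular 8-gon of circumradius 2 (constant along its height); Combining (union): the r=2 cylinder at (8, 14) lies entirely inside the 13.5×18.5 cube, so the union is just the 13.5×18.5 cube — 1 connected region; the cube at (1, 15.5) does not reach this height (z outside [5, 19.5]); Taking the first minus the rest: none of the subtracted shapes is present at this height, so that combined region is unchanged — 1 connected region. The result has 1 disconnected region.

1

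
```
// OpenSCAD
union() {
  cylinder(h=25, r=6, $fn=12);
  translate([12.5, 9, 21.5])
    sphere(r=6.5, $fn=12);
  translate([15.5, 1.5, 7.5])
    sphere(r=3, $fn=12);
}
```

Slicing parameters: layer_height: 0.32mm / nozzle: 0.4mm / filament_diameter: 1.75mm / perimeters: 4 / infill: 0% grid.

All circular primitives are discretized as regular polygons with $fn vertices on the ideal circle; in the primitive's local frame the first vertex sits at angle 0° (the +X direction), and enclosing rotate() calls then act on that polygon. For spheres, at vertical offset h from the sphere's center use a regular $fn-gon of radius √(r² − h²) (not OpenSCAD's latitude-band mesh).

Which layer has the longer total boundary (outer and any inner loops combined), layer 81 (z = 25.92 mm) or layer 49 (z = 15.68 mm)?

layer 49 (z = 15.68 mm)

Layer 81 (z = 25.92): the cylinder is not intersected at this z (z outside [0, 25]); the sphere at (12.5, 9): section is a regular 12-gon, circumradius = √(r²−h²) = √(6.5²−4.42²) = 4.766 (perimeter = 2·12·4.766·sin(180°/12) = 29.60 mm); the sphere at (15.5, 1.5) does not reach this height (|z−center|=18.420 > r=3); Taking the union: only the r=6.5 sphere at (12.5, 9) is present, so the union is just that shape — boundary = 29.60 mm. So its perimeter = 29.60 mm. Layer 49 (z = 15.68): the r=6 cylinder contributes a regular 12-gon of circumradius 6 (perimeter = 2·12·6.000·sin(180°/12) = 37.27 mm); the r=6.5 sphere at (12.5, 9) contributes a regular 12-gon of circumradius √(6.5²−5.82²) = 2.894 (perimeter = 2·12·2.894·sin(180°/12) = 17.98 mm); the sphere at (15.5, 1.5) does not reach this height (|z−center|=8.180 > r=3); Merging all regions: the 2 present regions are separate (no shared area or edge), so areas and boundary lengths simply add and each stays a separate island — boundary = 55.25 mm. So its perimeter = 55.25 mm. Layer 49 is larger (55.25 vs 29.60 mm).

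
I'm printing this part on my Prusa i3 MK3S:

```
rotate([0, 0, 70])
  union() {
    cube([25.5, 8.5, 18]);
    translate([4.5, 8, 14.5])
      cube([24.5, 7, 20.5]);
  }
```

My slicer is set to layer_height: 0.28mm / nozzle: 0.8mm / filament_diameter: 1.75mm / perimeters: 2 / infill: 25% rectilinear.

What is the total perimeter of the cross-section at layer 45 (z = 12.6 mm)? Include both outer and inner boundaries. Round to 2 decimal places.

68.00 mm

At z = 12.6 mm: the cube (footprint 25.5×8.5) is included at this height (perimeter 68.00 mm); the cube at (4.5, 8) does not reach this height (z outside [14.5, 35]); Combining (union): only the 25.5×8.5 cube is present, so the union is just that shape — boundary = 68.00 mm; (rotated 70° about Z; rotation is an isometry so areas/perimeters/island counts are preserved). Overall, the cross-section is a single solid region. Total boundary length (outer) = 68.00 mm.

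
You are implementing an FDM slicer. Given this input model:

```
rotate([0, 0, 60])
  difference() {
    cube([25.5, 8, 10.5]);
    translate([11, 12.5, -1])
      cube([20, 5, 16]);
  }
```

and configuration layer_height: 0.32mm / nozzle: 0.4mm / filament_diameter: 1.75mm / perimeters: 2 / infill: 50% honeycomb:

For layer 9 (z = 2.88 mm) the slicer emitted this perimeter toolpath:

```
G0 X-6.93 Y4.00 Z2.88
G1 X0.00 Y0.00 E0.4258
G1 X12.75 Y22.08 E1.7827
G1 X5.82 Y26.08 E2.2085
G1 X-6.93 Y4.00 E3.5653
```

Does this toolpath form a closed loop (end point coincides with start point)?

Start point (G0): (-6.93, 4.00). End point (last G1): the path returns to the start — closed.

yes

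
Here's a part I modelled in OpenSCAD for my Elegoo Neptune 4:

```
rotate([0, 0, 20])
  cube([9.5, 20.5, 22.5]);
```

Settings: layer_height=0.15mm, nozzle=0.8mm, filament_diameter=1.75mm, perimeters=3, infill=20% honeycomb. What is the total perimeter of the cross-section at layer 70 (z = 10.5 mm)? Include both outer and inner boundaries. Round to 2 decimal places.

At z = 10.5 mm: the cube (footprint 9.5×20.5) is included at this height (perimeter 60.00 mm); (whole slice rotated 20° about Z — lengths, areas and connectivity unchanged). Overall, the cross-section is a single solid region. Total boundary length (outer) = 60.00 mm.

60.00 mm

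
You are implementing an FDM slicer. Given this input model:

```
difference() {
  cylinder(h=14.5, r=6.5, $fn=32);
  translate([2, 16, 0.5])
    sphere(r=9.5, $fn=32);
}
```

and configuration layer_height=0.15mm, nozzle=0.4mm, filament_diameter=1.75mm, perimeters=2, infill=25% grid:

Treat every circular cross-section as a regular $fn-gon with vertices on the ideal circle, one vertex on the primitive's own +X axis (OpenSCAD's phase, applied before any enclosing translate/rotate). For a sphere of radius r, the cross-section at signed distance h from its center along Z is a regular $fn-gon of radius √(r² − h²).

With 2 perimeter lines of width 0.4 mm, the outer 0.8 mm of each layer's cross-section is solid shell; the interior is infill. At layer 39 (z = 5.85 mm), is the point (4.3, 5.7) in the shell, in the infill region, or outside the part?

At z = 5.85 mm: the cylinder: section is a regular 32-gon, circumradius r=6.5; the r=9.5 sphere at (2, 16) contributes a regular 32-gon of circumradius √(9.5²−5.35²) = 7.850; After the difference (first − rest): starting from the r=6.5 cylinder, the r=9.5 sphere at (2, 16) misses the remaining region (no effect) — 1 connected region. Overall, the cross-section is a single solid region. The nearest boundary edge runs (3.61, 5.40)→(4.60, 4.60); distance from the point to it = 0.67 mm. The point is not inside any of the regions above, so it lies outside the cross-section (0.67 mm from the nearest boundary).

outside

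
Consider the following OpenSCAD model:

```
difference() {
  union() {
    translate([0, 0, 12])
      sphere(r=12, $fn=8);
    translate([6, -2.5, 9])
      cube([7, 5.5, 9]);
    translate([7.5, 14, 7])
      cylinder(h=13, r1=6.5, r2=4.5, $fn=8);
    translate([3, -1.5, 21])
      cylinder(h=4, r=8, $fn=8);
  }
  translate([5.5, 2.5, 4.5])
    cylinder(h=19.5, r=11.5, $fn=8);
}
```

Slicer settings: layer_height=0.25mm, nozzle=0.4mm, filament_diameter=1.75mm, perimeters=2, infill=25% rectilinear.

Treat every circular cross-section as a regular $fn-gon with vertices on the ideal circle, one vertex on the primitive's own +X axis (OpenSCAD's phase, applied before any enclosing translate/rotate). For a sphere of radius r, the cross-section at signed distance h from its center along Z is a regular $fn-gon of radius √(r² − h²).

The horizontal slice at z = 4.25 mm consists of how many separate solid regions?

At z = 4.25 mm: the sphere: section is a regular 8-gon, circumradius = √(r²−h²) = √(12²−7.75²) = 9.162; the cube at (6, -2.5) is absent (z outside [9, 18]); the cone at (7.5, 14) is absent (z outside [7, 20]); the cylinder at (3, -1.5) does not reach this height (z outside [21, 25]); Combining (union): only the r=12 sphere is present, so the union is just that shape — 1 connected region; the cylinder at (5.5, 2.5) is not intersected at this z (z outside [4.5, 24]); Subtracting the remaining from the first: none of the subtracted shapes is present at this height, so that combined region is unchanged — 1 connected region. The result has 1 disconnected region.

1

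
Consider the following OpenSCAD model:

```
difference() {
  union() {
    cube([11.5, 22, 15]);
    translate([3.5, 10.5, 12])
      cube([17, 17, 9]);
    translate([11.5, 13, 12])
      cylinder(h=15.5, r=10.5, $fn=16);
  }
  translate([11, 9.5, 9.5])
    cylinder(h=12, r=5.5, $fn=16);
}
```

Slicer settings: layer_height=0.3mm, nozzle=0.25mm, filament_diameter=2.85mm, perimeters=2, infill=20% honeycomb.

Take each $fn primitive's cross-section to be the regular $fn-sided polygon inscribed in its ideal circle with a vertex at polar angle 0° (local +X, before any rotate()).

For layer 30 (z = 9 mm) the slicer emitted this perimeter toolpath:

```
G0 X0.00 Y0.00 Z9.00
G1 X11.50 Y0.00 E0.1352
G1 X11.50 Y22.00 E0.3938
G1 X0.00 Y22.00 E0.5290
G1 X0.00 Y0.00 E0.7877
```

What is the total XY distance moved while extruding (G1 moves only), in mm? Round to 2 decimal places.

Sum the Euclidean lengths of each G1 segment: total = 67.00 mm.

67.00 mm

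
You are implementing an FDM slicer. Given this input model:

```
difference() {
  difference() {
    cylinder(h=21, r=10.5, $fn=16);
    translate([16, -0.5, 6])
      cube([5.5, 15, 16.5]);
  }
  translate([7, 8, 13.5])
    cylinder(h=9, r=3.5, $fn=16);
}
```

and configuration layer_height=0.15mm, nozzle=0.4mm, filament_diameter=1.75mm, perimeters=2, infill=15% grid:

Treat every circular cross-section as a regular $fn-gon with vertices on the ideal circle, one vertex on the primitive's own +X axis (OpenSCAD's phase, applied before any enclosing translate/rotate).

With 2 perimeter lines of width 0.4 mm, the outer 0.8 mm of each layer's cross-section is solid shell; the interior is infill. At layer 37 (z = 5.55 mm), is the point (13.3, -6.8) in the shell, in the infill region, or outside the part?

At z = 5.55 mm: the r=10.5 cylinder contributes a regular 16-gon of circumradius 10.5; the cube at (16, -0.5) is absent (z outside [6, 22.5]); Taking the first minus the rest: none of the subtracted shapes is present at this height, so the r=10.5 cylinder is unchanged — 1 connected region; the cylinder at (7, 8) does not reach this height (z outside [13.5, 22.5]); Taking the first minus the rest: none of the subtracted shapes is present at this height, so that combined region is unchanged — 1 connected region. Overall, the cross-section is a single solid region. The nearest boundary edge runs (7.42, -7.42)→(9.70, -4.02); distance from the point to it = 4.54 mm. The point is not inside any of the regions above, so it lies outside the cross-section (4.54 mm from the nearest boundary).

outside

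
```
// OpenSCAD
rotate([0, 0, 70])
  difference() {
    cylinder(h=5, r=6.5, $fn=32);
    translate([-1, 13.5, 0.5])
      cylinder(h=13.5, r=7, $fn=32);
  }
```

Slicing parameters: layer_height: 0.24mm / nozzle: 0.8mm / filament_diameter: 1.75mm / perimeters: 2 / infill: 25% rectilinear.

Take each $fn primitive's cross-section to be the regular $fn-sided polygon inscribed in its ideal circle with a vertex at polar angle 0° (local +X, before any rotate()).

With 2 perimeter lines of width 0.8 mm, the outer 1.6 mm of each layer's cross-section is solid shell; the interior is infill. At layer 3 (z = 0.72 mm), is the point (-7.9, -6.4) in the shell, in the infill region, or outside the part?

outside

At z = 0.72 mm: the r=6.5 cylinder contributes a regular 32-gon of circumradius 6.5; the r=7 cylinder at (-1, 13.5) contributes a regular 32-gon of circumradius 7; Taking the first minus the rest: starting from the r=6.5 cylinder, the r=7 cylinder at (-1, 13.5) misses the remaining region (no effect) — 1 connected region; (whole slice rotated 70° about Z — lengths, areas and connectivity unchanged). Overall, the cross-section is a single solid region. Undo the 70° rotation: the query point maps to (-8.716, 5.235) in the un-rotated model frame. The nearest boundary edge runs (-6.01, 2.49)→(-5.40, 3.61); distance from the point to it = 3.69 mm. The point is not inside any of the regions above, so it lies outside the cross-section (3.69 mm from the nearest boundary).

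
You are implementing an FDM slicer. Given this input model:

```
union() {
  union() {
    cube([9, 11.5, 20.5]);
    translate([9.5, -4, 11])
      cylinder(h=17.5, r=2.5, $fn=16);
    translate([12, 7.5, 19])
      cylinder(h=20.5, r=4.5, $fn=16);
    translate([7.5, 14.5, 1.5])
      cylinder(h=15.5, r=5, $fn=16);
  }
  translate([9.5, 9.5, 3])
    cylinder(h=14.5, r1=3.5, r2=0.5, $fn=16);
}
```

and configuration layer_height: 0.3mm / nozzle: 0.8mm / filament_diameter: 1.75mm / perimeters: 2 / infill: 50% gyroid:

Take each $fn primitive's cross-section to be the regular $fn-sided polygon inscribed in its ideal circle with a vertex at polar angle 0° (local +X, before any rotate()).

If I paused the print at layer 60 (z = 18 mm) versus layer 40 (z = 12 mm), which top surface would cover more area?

layer 40 (z = 12 mm)

Layer 60 (z = 18): the cube (footprint 9×11.5) is included at this height (area 103.50 mm²); the r=2.5 cylinder at (9.5, -4) contributes a regular 16-gon of circumradius 2.5 (area = (16/2)·2.500²·sin(360°/16) = 19.13 mm²); the cylinder at (12, 7.5) does not reach this height (z outside [19, 39.5]); the cylinder at (7.5, 14.5) is absent (z outside [1.5, 17]); Merging all regions: the 2 present regions are separate (no shared area or edge), so areas and boundary lengths simply add and each stays a separate island — area = 122.63 mm²; the cone at (9.5, 9.5) does not reach this height (z outside [3, 17.5]); Combining (union): only the result so far is present, so the union is just that shape — area = 122.63 mm². So its area = 122.63 mm². Layer 40 (z = 12): the cube (footprint 9×11.5) is included at this height (area 103.50 mm²); the r=2.5 cylinder at (9.5, -4) gives a regular 16-gon of circumradius 2.5 (constant along its height) (area = (16/2)·2.500²·sin(360°/16) = 19.13 mm²); the cylinder at (12, 7.5) is absent (z outside [19, 39.5]); the cylinder at (7.5, 14.5): section is a regular 16-gon, circumradius r=5 (area = (16/2)·5.000²·sin(360°/16) = 76.54 mm²); Combining (union): the regions partially overlap — summed areas 199.17 mm² minus the doubly-counted overlap 8.08 mm² gives 191.09 mm² — area = 191.09 mm²; the cone at (9.5, 9.5) (r1=3.5→r2=0.5) has section circumradius 1.638 here — a regular 16-gon (area = (16/2)·1.638²·sin(360°/16) = 8.21 mm²); Combining (union): the regions partially overlap — summed areas 199.30 mm² minus the doubly-counted overlap 3.88 mm² gives 195.42 mm² — area = 195.42 mm². So its area = 195.42 mm². Layer 40 is larger (195.42 vs 122.63 mm²).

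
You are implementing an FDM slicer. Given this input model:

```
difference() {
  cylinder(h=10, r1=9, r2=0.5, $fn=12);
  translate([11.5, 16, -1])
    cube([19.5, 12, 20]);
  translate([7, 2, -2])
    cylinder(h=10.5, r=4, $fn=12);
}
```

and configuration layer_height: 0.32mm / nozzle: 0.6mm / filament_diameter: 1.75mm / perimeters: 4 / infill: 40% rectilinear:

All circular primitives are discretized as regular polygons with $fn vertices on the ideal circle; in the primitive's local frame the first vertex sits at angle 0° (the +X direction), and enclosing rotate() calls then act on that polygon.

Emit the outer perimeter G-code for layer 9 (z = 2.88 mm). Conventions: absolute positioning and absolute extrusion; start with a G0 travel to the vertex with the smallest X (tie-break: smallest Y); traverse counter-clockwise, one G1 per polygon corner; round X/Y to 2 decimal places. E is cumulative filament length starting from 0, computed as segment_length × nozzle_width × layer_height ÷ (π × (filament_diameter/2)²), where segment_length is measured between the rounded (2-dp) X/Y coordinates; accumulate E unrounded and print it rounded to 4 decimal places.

G0 X-6.55 Y0.00 Z2.88
G1 X-5.67 Y-3.28 E0.2711
G1 X-3.28 Y-5.67 E0.5409
G1 X0.00 Y-6.55 E0.8120
G1 X3.28 Y-5.67 E1.0831
G1 X5.67 Y-3.28 E1.3529
G1 X6.08 Y-1.75 E1.4793
G1 X5.00 Y-1.46 E1.5686
G1 X3.54 Y0.00 E1.7334
G1 X3.00 Y2.00 E1.8987
G1 X3.54 Y4.00 E2.0641
G1 X4.24 Y4.71 E2.1437
G1 X3.28 Y5.67 E2.2521
G1 X0.00 Y6.55 E2.5232
G1 X-3.28 Y5.67 E2.7942
G1 X-5.67 Y3.28 E3.0640
G1 X-6.55 Y0.00 E3.3351

At z = 2.88 mm: the cone: at t=0.288 of its height the radius interpolates to r₁+(r₂−r₁)t = 6.552, giving a regular 12-gon of that circumradius; the cube at (11.5, 16) is present — its section is the full 19.5×12 rectangle; the r=4 cylinder at (7, 2) contributes a regular 12-gon of circumradius 4; Taking the first minus the rest: starting from the cone, the 19.5×12 cube at (11.5, 16) misses the remaining region (no effect); the r=4 cylinder at (7, 2) partially overlaps it — only the 14.53 mm² overlap (of its 48.00 mm²) is removed, clipping the outline — 1 connected region. The outline is a single polygon with 16 vertices. Extrusion per mm of travel: 0.6 × 0.32 / (π × 0.875²) = 0.079824. Accumulating E over each segment gives final E = 3.3351.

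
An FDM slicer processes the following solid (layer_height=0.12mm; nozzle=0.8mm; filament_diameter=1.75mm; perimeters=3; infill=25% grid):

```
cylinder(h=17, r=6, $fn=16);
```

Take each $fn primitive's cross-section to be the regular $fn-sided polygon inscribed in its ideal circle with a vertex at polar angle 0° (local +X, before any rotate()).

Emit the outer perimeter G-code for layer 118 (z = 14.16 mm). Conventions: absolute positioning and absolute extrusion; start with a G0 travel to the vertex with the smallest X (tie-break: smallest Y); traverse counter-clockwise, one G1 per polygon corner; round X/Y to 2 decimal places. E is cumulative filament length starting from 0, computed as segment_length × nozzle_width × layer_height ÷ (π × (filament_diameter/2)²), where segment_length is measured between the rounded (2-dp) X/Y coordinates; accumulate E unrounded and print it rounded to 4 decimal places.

G0 X-6.00 Y0.00 Z14.16
G1 X-5.54 Y-2.30 E0.0936
G1 X-4.24 Y-4.24 E0.1868
G1 X-2.30 Y-5.54 E0.2800
G1 X0.00 Y-6.00 E0.3736
G1 X2.30 Y-5.54 E0.4673
G1 X4.24 Y-4.24 E0.5605
G1 X5.54 Y-2.30 E0.6537
G1 X6.00 Y0.00 E0.7473
G1 X5.54 Y2.30 E0.8409
G1 X4.24 Y4.24 E0.9341
G1 X2.30 Y5.54 E1.0273
G1 X0.00 Y6.00 E1.1209
G1 X-2.30 Y5.54 E1.2146
G1 X-4.24 Y4.24 E1.3078
G1 X-5.54 Y2.30 E1.4010
G1 X-6.00 Y0.00 E1.4946

At z = 14.16 mm: the r=6 cylinder contributes a regular 16-gon of circumradius 6. The outline is a single polygon with 16 vertices. Extrusion per mm of travel: 0.8 × 0.12 / (π × 0.875²) = 0.039912. Accumulating E over each segment gives final E = 1.4946.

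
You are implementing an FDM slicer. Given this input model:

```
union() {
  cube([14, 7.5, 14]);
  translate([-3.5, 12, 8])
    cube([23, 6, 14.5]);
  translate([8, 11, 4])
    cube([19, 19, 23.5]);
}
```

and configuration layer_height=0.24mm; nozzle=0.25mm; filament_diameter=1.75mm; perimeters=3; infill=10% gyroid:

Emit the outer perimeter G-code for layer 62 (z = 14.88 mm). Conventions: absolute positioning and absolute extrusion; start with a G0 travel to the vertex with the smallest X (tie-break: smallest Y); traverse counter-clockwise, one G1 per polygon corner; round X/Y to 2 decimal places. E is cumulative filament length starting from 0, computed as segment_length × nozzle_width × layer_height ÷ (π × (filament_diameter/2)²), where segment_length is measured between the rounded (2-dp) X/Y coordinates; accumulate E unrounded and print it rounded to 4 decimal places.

G0 X-3.50 Y12.00 Z14.88
G1 X8.00 Y12.00 E0.2869
G1 X8.00 Y11.00 E0.3118
G1 X27.00 Y11.00 E0.7858
G1 X27.00 Y30.00 E1.2597
G1 X8.00 Y30.00 E1.7337
G1 X8.00 Y18.00 E2.0330
G1 X-3.50 Y18.00 E2.3199
G1 X-3.50 Y12.00 E2.4696

At z = 14.88 mm: the cube is not intersected at this z (z outside [0, 14]); the 23×6 cube at (-3.5, 12) contributes its full rectangle; the cube at (8, 11) (footprint 19×19) is included at this height; Taking the union: the regions partially overlap (shared area 69.00 mm²), so overlapping operands fuse into one piece — 1 connected region. The outline is a single polygon with 8 vertices. Extrusion per mm of travel: 0.25 × 0.24 / (π × 0.875²) = 0.024945. Accumulating E over each segment gives final E = 2.4696.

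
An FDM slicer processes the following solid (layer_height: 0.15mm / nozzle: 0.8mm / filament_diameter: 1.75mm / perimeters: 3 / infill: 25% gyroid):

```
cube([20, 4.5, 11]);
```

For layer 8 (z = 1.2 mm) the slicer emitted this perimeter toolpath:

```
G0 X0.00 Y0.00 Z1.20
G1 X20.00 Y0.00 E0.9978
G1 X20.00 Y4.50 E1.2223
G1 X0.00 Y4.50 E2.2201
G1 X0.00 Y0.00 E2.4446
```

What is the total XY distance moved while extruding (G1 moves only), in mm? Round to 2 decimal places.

49.00 mm

Sum the Euclidean lengths of each G1 segment: total = 49.00 mm.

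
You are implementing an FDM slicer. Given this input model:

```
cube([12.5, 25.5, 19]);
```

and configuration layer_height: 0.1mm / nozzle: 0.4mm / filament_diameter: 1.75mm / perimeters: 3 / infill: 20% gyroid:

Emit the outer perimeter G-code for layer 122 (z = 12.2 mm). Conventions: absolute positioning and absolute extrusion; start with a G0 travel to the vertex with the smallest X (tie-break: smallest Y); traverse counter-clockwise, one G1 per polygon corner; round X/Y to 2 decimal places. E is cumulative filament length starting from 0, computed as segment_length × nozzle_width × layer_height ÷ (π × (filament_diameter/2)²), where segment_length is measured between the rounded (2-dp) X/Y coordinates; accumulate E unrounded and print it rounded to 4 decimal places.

At z = 12.2 mm: the cube (footprint 12.5×25.5) is included at this height. The outline is a single polygon with 4 vertices. Extrusion per mm of travel: 0.4 × 0.1 / (π × 0.875²) = 0.016630. Accumulating E over each segment gives final E = 1.2639.

G0 X0.00 Y0.00 Z12.20
G1 X12.50 Y0.00 E0.2079
G1 X12.50 Y25.50 E0.6319
G1 X0.00 Y25.50 E0.8398
G1 X0.00 Y0.00 E1.2639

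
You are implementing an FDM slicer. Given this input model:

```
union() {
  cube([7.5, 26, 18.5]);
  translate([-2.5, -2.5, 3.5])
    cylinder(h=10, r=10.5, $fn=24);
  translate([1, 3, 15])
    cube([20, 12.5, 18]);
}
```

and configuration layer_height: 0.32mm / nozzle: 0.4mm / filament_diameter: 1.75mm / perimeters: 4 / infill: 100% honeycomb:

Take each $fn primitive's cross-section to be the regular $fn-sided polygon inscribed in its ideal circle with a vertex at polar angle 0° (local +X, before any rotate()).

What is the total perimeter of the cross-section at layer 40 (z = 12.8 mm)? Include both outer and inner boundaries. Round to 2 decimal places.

At z = 12.8 mm: the cube (footprint 7.5×26) is included at this height (perimeter 67.00 mm); the r=10.5 cylinder at (-2.5, -2.5) contributes a regular 24-gon of circumradius 10.5 (perimeter = 2·24·10.500·sin(180°/24) = 65.79 mm); the cube at (1, 3) is absent (z outside [15, 33]); Taking the union: the regions partially overlap (shared area 40.12 mm²), so the edge portions inside another operand are dropped and the merged outline is re-measured after clipping — boundary = 106.24 mm. Overall, the cross-section is a single solid region. Total boundary length (outer) = 106.24 mm.

106.24 mm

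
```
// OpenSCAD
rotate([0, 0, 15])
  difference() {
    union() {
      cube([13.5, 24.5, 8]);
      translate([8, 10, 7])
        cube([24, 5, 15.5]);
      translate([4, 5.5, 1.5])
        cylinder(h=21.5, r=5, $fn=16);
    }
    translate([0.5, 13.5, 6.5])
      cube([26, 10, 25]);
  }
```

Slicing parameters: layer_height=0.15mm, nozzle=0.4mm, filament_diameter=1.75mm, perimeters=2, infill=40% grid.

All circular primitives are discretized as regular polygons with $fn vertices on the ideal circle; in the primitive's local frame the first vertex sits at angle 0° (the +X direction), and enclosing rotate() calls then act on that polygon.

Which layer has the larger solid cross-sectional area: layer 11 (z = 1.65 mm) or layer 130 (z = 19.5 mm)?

layer 11 (z = 1.65 mm)

Layer 11 (z = 1.65): the 13.5×24.5 cube contributes its full rectangle (area 330.75 mm²); the cube at (8, 10) is absent (z outside [7, 22.5]); the r=5 cylinder at (4, 5.5) contributes a regular 16-gon of circumradius 5 (area = (16/2)·5.000²·sin(360°/16) = 76.54 mm²); Taking the union: the regions partially overlap — summed areas 407.29 mm² minus the doubly-counted overlap 72.86 mm² gives 334.42 mm² — area = 334.42 mm²; the cube at (0.5, 13.5) is absent (z outside [6.5, 31.5]); Taking the first minus the rest: none of the subtracted shapes is present at this height, so the result so far is unchanged — area = 334.42 mm²; (rotated 15° about Z; rotation is an isometry so areas/perimeters/island counts are preserved). So its area = 334.42 mm². Layer 130 (z = 19.5): the cube is absent (z outside [0, 8]); the cube at (8, 10) (footprint 24×5) is included at this height (area 120.00 mm²); the r=5 cylinder at (4, 5.5) gives a regular 16-gon of circumradius 5 (constant along its height) (area = (16/2)·5.000²·sin(360°/16) = 76.54 mm²); Merging all regions: the 2 present regions are separate (no shared area or edge), so areas and boundary lengths simply add and each stays a separate island — area = 196.54 mm²; the 26×10 cube at (0.5, 13.5) contributes its full rectangle (area 260.00 mm²); Taking the first minus the rest: starting from that combined region (196.54 mm²), the 26×10 cube at (0.5, 13.5) partially overlaps it — only the 27.75 mm² overlap (of its 260.00 mm²) is removed, clipping the outline — area = 168.79 mm²; (rotated 15° about Z; rotation is an isometry so areas/perimeters/island counts are preserved). So its area = 168.79 mm². Layer 11 is larger (334.42 vs 168.79 mm²).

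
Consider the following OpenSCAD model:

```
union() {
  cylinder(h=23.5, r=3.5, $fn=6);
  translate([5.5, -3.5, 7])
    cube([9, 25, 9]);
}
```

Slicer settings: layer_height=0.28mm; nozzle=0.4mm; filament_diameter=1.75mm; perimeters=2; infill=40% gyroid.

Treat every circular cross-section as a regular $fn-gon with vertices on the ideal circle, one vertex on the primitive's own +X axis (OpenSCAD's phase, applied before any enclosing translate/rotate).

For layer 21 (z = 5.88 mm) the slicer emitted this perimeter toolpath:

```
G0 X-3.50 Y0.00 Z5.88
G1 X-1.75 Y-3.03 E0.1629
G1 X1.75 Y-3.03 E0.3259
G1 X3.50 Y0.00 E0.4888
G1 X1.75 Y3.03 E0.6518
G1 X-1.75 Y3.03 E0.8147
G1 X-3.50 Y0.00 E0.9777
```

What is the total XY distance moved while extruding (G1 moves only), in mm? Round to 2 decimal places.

Sum the Euclidean lengths of each G1 segment: total = 21.00 mm.

21.00 mm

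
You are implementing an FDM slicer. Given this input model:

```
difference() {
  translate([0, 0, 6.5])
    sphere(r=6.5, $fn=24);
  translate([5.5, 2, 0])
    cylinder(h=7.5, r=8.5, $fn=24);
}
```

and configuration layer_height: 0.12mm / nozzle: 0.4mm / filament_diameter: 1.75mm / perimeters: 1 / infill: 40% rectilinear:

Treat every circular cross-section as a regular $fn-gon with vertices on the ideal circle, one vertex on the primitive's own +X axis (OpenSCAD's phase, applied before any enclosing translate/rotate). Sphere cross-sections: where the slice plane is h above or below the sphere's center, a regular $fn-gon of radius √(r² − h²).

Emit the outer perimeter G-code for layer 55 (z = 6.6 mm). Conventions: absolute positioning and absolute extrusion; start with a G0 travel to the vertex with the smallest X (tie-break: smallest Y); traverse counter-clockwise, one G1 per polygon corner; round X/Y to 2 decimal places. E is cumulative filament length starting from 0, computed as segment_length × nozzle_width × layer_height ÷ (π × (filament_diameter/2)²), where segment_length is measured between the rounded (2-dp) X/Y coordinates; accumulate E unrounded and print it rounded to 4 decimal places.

G0 X-6.50 Y0.00 Z6.60
G1 X-6.28 Y-1.68 E0.0338
G1 X-5.63 Y-3.25 E0.0677
G1 X-4.60 Y-4.60 E0.1016
G1 X-3.25 Y-5.63 E0.1355
G1 X-1.68 Y-6.28 E0.1694
G1 X0.00 Y-6.50 E0.2032
G1 X1.68 Y-6.28 E0.2370
G1 X2.57 Y-5.91 E0.2563
G1 X1.25 Y-5.36 E0.2848
G1 X-0.51 Y-4.01 E0.3291
G1 X-1.86 Y-2.25 E0.3733
G1 X-2.71 Y-0.20 E0.4176
G1 X-3.00 Y2.00 E0.4619
G1 X-2.71 Y4.20 E0.5062
G1 X-1.88 Y6.19 E0.5492
G1 X-3.25 Y5.63 E0.5788
G1 X-4.60 Y4.60 E0.6126
G1 X-5.63 Y3.25 E0.6465
G1 X-6.28 Y1.68 E0.6804
G1 X-6.50 Y0.00 E0.7142

At z = 6.6 mm: the r=6.5 sphere contributes a regular 24-gon of circumradius √(6.5²−0.1²) = 6.499; the cylinder at (5.5, 2): section is a regular 24-gon, circumradius r=8.5; Subtracting the remaining from the first: starting from the r=6.5 sphere, the r=8.5 cylinder at (5.5, 2) partially overlaps it — only the 87.33 mm² overlap (of its 224.40 mm²) is removed, clipping the outline — 1 connected region. The outline is a single polygon with 20 vertices. Extrusion per mm of travel: 0.4 × 0.12 / (π × 0.875²) = 0.019956. Accumulating E over each segment gives final E = 0.7142.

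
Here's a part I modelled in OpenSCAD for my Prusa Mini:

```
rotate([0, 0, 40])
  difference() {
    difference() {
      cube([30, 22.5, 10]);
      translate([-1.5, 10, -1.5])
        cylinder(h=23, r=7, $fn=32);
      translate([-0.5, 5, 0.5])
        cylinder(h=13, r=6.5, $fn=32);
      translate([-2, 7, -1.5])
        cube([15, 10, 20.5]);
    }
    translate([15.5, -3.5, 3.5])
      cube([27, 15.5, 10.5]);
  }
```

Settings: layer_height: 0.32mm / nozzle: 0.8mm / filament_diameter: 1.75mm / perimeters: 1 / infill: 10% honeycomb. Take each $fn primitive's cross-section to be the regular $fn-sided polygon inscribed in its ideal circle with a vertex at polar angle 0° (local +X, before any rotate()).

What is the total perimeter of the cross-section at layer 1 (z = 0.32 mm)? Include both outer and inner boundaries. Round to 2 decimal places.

128.74 mm

At z = 0.32 mm: the cube is present — its section is the full 30×22.5 rectangle (perimeter 105.00 mm); the r=7 cylinder at (-1.5, 10) gives a regular 32-gon of circumradius 7 (constant along its height) (perimeter = 2·32·7.000·sin(180°/32) = 43.91 mm); the cylinder at (-0.5, 5) is absent (z outside [0.5, 13.5]); the cube at (-2, 7) is present — its section is the full 15×10 rectangle (perimeter 50.00 mm); Subtracting the remaining from the first: starting from the 30×22.5 cube, the r=7 cylinder at (-1.5, 10) partially overlaps it — only the 55.70 mm² overlap (of its 152.95 mm²) is removed, clipping the outline; the 15×10 cube at (-2, 7) partially overlaps it — only the 86.38 mm² overlap (of its 150.00 mm²) is removed, clipping the outline — boundary = 128.74 mm; the cube at (15.5, -3.5) is not intersected at this z (z outside [3.5, 14]); Subtracting the remaining from the first: none of the subtracted shapes is present at this height, so the result so far is unchanged — boundary = 128.74 mm; (rotated 40° about Z; rotation is an isometry so areas/perimeters/island counts are preserved). Overall, the cross-section is a single solid region. Total boundary length (outer) = 128.74 mm.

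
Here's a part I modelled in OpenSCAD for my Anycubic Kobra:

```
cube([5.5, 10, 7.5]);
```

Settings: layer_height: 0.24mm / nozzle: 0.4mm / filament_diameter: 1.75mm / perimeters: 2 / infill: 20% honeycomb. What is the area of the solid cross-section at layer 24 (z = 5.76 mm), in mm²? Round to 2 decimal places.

At z = 5.76 mm: the cube (footprint 5.5×10) is included at this height (area 55.00 mm²). Overall, the cross-section is a single solid region. Net area = 55.00 mm².

55.00 mm²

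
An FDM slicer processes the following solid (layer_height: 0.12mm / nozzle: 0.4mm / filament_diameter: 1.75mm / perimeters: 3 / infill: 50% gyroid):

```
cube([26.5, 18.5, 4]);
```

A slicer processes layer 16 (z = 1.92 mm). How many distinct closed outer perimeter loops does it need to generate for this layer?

At z = 1.92 mm: the cube (footprint 26.5×18.5) is included at this height. The result has 1 disconnected region.

1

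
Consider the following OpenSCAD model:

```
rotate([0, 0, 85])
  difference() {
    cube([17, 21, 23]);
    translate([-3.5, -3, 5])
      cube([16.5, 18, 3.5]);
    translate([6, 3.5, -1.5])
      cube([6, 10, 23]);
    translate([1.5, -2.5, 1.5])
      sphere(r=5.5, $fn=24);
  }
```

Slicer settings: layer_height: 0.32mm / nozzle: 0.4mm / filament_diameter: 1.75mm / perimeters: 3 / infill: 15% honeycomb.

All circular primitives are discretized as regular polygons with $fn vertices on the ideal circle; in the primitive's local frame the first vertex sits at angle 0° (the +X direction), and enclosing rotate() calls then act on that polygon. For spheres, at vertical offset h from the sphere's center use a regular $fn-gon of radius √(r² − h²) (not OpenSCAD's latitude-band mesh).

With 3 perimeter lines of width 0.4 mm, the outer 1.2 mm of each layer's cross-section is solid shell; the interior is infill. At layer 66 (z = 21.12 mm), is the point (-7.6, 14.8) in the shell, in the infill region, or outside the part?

infill

At z = 21.12 mm: the cube is present — its section is the full 17×21 rectangle; the cube at (-3.5, -3) is not intersected at this z (z outside [5, 8.5]); the 6×10 cube at (6, 3.5) contributes its full rectangle; the sphere at (1.5, -2.5) is absent (|z−center|=19.620 > r=5.5); After the difference (first − rest): starting from the 17×21 cube, the 6×10 cube at (6, 3.5) lies wholly inside it (removes its full 60.00 mm² and its 32.00 mm outline becomes a hole wall) — 1 connected region with 1 hole; (rotated 85° about Z; rotation is an isometry so areas/perimeters/island counts are preserved). Overall, the cross-section is one region with 1 hole. Undo the 85° rotation: the query point maps to (14.081, 8.861) in the un-rotated model frame. The nearest boundary edge runs (12.00, 3.50)→(12.00, 13.50); distance from the point to it = 2.08 mm. The point is inside the cross-section and 2.08 mm from the nearest boundary — more than the 1.2 mm shell width (3 × 0.4), so it's in the infill interior.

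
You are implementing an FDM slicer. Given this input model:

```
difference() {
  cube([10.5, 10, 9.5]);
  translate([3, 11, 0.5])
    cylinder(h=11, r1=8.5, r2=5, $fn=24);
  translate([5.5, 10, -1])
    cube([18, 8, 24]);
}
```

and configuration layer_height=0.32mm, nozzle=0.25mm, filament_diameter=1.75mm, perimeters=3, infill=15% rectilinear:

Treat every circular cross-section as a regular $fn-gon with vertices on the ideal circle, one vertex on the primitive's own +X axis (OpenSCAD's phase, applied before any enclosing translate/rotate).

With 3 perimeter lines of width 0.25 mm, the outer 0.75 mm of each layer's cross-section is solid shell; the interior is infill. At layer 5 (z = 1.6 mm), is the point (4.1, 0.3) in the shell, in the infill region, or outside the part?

At z = 1.6 mm: the 10.5×10 cube contributes its full rectangle; the cone at (3, 11) (r1=8.5→r2=5) has section circumradius 8.150 here — a regular 24-gon; the cube at (5.5, 10) is present — its section is the full 18×8 rectangle; After the difference (first − rest): starting from the 10.5×10 cube, the cone at (3, 11) partially overlaps it — only the 63.57 mm² overlap (of its 206.30 mm²) is removed, clipping the outline; the 18×8 cube at (5.5, 10) misses the remaining region (no effect) — 1 connected region. Overall, the cross-section is a single solid region. The nearest boundary edge runs (10.50, 0.00)→(0.00, 0.00); distance from the point to it = 0.30 mm. The point is inside the cross-section, 0.30 mm from the nearest boundary — within the 0.75 mm shell band (3 × 0.25).

shell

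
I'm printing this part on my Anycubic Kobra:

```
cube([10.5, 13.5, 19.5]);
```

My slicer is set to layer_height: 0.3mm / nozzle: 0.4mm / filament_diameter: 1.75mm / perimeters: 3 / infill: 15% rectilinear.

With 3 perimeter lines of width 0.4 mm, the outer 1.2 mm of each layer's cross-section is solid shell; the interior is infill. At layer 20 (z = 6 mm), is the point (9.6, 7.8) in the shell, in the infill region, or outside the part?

At z = 6 mm: the cube is present — its section is the full 10.5×13.5 rectangle. Overall, the cross-section is a single solid region. The nearest boundary edge runs (10.50, 0.00)→(10.50, 13.50); distance from the point to it = 0.90 mm. The point is inside the cross-section, 0.90 mm from the nearest boundary — within the 1.2 mm shell band (3 × 0.4).

shell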